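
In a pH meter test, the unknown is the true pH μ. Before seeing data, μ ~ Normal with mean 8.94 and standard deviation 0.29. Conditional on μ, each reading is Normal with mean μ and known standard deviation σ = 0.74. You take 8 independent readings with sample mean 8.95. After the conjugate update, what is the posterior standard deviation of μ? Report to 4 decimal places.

0.1943

For Normal data with known variance σ², a Normal(μ₀, σ₀²) prior on μ is conjugate. Posterior precision = 1/σ₀² + n/σ²; posterior mean is the precision-weighted average of μ₀ and x̄.
σ₀² = 0.29² = 0.0841, σ² = 0.74² = 0.5476; σ² + n·σ₀² = 0.5476 + 8·0.0841 = 1.2204.
Posterior precision = 1/σ₀² + n/σ² = 1/0.0841 + 8/0.5476 = (σ² + n·σ₀²)/(σ₀²σ²) = 1.2204/(0.0841·0.5476); posterior variance σₙ² = σ₀²σ²/(σ² + n·σ₀²) = 0.0841·0.5476/1.2204 = 0.037736.
Posterior SD = √σₙ² = √(0.0841·0.5476/1.2204) = 0.1943.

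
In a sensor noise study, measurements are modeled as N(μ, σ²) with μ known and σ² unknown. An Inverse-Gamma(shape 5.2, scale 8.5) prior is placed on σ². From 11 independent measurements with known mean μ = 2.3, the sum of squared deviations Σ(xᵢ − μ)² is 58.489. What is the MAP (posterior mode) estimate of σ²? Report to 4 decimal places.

With known mean μ and an Inverse-Gamma(α, β) prior on σ², the Normal likelihood is conjugate: posterior is Inv-Gamma(α + n/2, β + Σ(xᵢ−μ)²/2).
Posterior: Inv-Gamma(5.2 + 11/2, 8.5 + 58.489/2) = Inv-Gamma(10.70, 37.7445).
Mode = β/(α+1) = 37.7445/11.70 = 3.2260.

3.2260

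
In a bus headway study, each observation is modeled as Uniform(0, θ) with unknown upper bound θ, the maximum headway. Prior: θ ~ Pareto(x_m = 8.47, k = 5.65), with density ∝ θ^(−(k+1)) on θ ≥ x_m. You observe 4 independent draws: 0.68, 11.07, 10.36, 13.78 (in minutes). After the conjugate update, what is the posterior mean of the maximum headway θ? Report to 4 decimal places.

A Pareto(scale x_m, shape k) prior on the upper bound θ of Uniform(0, θ) is conjugate: posterior is Pareto(max(x_m, max xᵢ), k + n).
Sample maximum = 13.78; prior scale x_m = 8.47 → posterior scale = max = 13.78.
Posterior shape = 5.65 + 4 = 9.65.
E[θ|data] = k·x_m/(k−1) = 9.65·13.78/8.65 = 15.3731.

15.3731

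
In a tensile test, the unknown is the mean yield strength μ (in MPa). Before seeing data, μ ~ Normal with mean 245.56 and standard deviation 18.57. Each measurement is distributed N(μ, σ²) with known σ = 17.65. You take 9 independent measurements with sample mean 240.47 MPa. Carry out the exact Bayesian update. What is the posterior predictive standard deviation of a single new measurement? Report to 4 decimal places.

For Normal data with known variance σ², a Normal(μ₀, σ₀²) prior on μ is conjugate. Posterior precision = 1/σ₀² + n/σ²; posterior mean is the precision-weighted average of μ₀ and x̄.
σ₀² = 18.57² = 344.8449, σ² = 17.65² = 311.5225; σ² + n·σ₀² = 311.5225 + 9·344.8449 = 3415.1266.
Posterior precision = 1/σ₀² + n/σ² = 1/344.8449 + 9/311.5225 = (σ² + n·σ₀²)/(σ₀²σ²) = 3415.1266/(344.8449·311.5225); posterior variance σₙ² = σ₀²σ²/(σ² + n·σ₀²) = 344.8449·311.5225/3415.1266 = 31.456212.
Predictive variance for one new observation = σₙ² + σ² = 344.8449·311.5225/3415.1266 + 311.5225 = σ²·(σ₀² + 3415.1266)/3415.1266 = 311.5225·3759.9715/3415.1266 = 342.978712; SD = √(311.5225·3759.9715/3415.1266) = 18.5197.

18.5197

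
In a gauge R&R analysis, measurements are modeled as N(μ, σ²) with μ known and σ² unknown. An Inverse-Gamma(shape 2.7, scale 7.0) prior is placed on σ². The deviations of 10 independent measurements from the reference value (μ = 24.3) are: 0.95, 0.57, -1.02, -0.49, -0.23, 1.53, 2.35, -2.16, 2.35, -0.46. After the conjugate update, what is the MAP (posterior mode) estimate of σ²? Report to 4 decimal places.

With known mean μ and an Inverse-Gamma(α, β) prior on σ², the Normal likelihood is conjugate: posterior is Inv-Gamma(α + n/2, β + Σ(xᵢ−μ)²/2).
Σ(xᵢ−μ)² = (0.95)² + (0.57)² + (-1.02)² + (-0.49)² + (-0.23)² + (1.53)² + (2.35)² + (-2.16)² + (2.35)² + (-0.46)² = 20.8239.
Posterior: Inv-Gamma(2.7 + 10/2, 7.0 + 20.8239/2) = Inv-Gamma(7.70, 17.41195).
Mode = β/(α+1) = 17.41195/8.70 = 2.0014.

2.0014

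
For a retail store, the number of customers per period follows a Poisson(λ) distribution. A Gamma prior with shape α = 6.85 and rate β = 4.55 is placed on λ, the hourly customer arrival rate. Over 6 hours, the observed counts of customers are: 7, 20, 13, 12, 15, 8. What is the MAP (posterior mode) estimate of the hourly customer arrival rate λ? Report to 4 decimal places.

With a Gamma(shape α, rate β) prior, the Poisson likelihood is conjugate: the posterior is Gamma(α + ΣXᵢ, β + n).
Sum of counts S = 75 over n = 6 hours.
Posterior: Gamma(α+S, β+n) = Gamma(6.85+75, 4.55+6) = Gamma(81.85, 10.55).
Mode of Gamma(α,β) for α≥1 is (α−1)/β = 80.85/10.55 = 7.6635.

7.6635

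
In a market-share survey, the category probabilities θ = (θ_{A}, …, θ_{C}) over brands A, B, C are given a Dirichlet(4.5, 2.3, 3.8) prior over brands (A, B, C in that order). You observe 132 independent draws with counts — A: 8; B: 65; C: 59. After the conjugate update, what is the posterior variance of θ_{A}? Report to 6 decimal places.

The Dirichlet prior is conjugate to the Multinomial likelihood: each posterior αⱼ = prior αⱼ + observed count nⱼ.
Posterior concentration: (12.5, 67.3, 62.8), total = 142.6.
Var[θ_j] = α_j(Σα−α_j)/((Σα)²(Σα+1)) = 12.5·130.1/(142.6²·143.6) = 0.000557.

0.000557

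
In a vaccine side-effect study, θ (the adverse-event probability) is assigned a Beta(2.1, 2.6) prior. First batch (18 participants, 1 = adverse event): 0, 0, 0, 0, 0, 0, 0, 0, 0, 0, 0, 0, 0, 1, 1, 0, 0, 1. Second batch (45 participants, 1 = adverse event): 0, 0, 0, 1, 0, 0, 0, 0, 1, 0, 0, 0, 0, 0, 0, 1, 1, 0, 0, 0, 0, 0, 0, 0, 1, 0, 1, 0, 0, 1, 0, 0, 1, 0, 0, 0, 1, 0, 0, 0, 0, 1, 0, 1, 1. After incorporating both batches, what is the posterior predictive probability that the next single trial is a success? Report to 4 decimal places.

The Beta prior is conjugate to a Binomial/Bernoulli likelihood; the update adds successes to α and failures to β.
After batch 1: Beta(2.1+3, 2.6+15) = Beta(5.1, 17.6).
After batch 2: Beta(5.1+12, 17.6+33) = Beta(17.1, 50.6).
For a single future Bernoulli trial, P(success | data) = α/(α+β) = 0.2526.

0.2526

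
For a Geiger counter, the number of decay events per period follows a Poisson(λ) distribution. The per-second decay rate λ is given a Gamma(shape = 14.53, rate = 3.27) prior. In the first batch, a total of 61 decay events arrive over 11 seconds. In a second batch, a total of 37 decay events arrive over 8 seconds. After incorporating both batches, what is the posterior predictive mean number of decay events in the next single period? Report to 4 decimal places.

5.0530

With a Gamma(shape α, rate β) prior, the Poisson likelihood is conjugate: the posterior is Gamma(α + ΣXᵢ, β + n).
After batch 1: Gamma(α+S, β+n) = Gamma(14.53+61, 3.27+11) = Gamma(75.53, 14.27).
After batch 2: Gamma(α+S, β+n) = Gamma(75.53+37, 14.27+8) = Gamma(112.53, 22.27).
The predictive distribution for one future period is NegBinom with mean α/β = 5.0530.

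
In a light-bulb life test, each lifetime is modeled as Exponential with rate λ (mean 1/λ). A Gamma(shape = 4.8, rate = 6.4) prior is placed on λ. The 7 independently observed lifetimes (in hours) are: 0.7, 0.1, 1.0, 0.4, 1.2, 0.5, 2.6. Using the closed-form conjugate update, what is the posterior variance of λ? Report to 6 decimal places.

With a Gamma(shape α, rate β) prior on the exponential rate λ, the posterior after n observations with total T = Σxᵢ is Gamma(α+n, β+T).
Sum of observations T = 6.5 hours; n = 7.
Posterior: Gamma(4.8+7, 6.4+6.5) = Gamma(11.8, 12.9).
Var = α/β² = 0.070909.

0.070909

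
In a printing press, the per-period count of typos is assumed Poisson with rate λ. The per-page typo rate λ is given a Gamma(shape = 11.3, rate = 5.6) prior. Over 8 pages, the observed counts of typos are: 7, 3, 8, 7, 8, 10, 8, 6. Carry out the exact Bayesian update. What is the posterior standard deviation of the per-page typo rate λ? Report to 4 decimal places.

0.6077

With a Gamma(shape α, rate β) prior, the Poisson likelihood is conjugate: the posterior is Gamma(α + ΣXᵢ, β + n).
Sum of counts S = 57 over n = 8 pages.
Posterior: Gamma(α+S, β+n) = Gamma(11.3+57, 5.6+8) = Gamma(68.3, 13.6).
SD = √α/β = √68.3/13.6 = 0.6077.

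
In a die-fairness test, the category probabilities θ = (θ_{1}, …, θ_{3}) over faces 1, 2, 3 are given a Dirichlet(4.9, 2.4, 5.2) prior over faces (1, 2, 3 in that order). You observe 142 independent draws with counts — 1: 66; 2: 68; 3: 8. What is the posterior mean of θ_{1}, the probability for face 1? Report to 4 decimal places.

The Dirichlet prior is conjugate to the Multinomial likelihood: each posterior αⱼ = prior αⱼ + observed count nⱼ.
Posterior concentration: (70.9, 70.4, 13.2), total = 154.5.
E[θ_{1}|data] = α_{1}/Σα = 70.9/154.5 = 0.4589.

0.4589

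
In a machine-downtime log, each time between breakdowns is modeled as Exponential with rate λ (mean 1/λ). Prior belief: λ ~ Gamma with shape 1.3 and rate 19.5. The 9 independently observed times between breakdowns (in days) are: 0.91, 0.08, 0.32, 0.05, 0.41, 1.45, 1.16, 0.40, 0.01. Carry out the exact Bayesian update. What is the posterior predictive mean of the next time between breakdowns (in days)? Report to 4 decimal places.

With a Gamma(shape α, rate β) prior on the exponential rate λ, the posterior after n observations with total T = Σxᵢ is Gamma(α+n, β+T).
Sum of observations T = 4.79 days; n = 9.
Posterior: Gamma(1.3+9, 19.5+4.79) = Gamma(10.3, 24.29).
The predictive distribution for the next observation is Lomax; its mean is β/(α−1) = 24.29/9.3 = 2.6118.

2.6118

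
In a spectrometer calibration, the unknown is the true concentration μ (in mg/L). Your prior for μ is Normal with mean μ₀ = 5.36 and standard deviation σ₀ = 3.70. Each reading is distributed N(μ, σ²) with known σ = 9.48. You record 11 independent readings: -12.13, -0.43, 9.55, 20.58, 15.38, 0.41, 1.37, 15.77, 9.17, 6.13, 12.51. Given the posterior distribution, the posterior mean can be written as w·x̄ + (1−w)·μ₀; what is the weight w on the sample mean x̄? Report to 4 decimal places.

0.6263

For Normal data with known variance σ², a Normal(μ₀, σ₀²) prior on μ is conjugate. Posterior precision = 1/σ₀² + n/σ²; posterior mean is the precision-weighted average of μ₀ and x̄.
σ₀² = 3.70² = 13.69, σ² = 9.48² = 89.8704. Prior precision 1/σ₀² = 1/13.69; data precision n/σ² = 11/89.8704.
w = (n/σ²)/(1/σ₀² + n/σ²) = n·σ₀²/(σ² + n·σ₀²) = 11·13.69/(89.8704 + 11·13.69) = 150.59/240.4604 = 0.6263.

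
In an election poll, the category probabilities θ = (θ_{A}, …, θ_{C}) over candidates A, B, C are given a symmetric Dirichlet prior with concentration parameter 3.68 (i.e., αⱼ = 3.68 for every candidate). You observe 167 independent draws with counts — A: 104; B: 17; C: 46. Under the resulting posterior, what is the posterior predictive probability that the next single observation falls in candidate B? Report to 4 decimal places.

The Dirichlet prior is conjugate to the Multinomial likelihood: each posterior αⱼ = prior αⱼ + observed count nⱼ.
Posterior concentration: (107.68, 20.68, 49.68), total = 178.04.
P(next = B | data) = α_{B}/Σα = 0.1162.

0.1162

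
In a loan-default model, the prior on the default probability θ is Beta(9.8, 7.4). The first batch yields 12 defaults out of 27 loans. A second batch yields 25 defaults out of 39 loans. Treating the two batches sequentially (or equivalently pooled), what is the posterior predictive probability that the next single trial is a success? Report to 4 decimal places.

0.5625

The Beta prior is conjugate to a Binomial/Bernoulli likelihood; the update adds successes to α and failures to β.
After batch 1: Beta(9.8+12, 7.4+15) = Beta(21.8, 22.4).
After batch 2: Beta(21.8+25, 22.4+14) = Beta(46.8, 36.4).
For a single future Bernoulli trial, P(success | data) = α/(α+β) = 0.5625.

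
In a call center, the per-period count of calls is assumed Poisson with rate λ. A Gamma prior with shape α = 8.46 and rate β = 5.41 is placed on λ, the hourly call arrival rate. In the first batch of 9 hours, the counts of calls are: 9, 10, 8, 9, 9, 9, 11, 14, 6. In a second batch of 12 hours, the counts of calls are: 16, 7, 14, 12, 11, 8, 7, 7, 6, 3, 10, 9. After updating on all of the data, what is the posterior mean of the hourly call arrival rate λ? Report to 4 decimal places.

With a Gamma(shape α, rate β) prior, the Poisson likelihood is conjugate: the posterior is Gamma(α + ΣXᵢ, β + n).
Batch 1: sum of counts S = 85 over n = 9 hours.
After batch 1: Gamma(α+S, β+n) = Gamma(8.46+85, 5.41+9) = Gamma(93.46, 14.41).
Batch 2: sum of counts S = 110 over n = 12 hours.
After batch 2: Gamma(α+S, β+n) = Gamma(93.46+110, 14.41+12) = Gamma(203.46, 26.41).
Posterior mean = α/β = 203.46/26.41 = 7.7039.

7.7039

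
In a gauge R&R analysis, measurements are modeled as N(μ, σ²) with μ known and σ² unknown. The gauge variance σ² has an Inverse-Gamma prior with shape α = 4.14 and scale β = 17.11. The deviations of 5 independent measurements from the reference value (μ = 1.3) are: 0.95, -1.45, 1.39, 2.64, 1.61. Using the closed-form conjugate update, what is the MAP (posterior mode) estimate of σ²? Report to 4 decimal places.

3.1884

With known mean μ and an Inverse-Gamma(α, β) prior on σ², the Normal likelihood is conjugate: posterior is Inv-Gamma(α + n/2, β + Σ(xᵢ−μ)²/2).
Σ(xᵢ−μ)² = (0.95)² + (-1.45)² + (1.39)² + (2.64)² + (1.61)² = 14.4988.
Posterior: Inv-Gamma(4.14 + 5/2, 17.11 + 14.4988/2) = Inv-Gamma(6.64, 24.35940).
Mode = β/(α+1) = 24.35940/7.64 = 3.1884.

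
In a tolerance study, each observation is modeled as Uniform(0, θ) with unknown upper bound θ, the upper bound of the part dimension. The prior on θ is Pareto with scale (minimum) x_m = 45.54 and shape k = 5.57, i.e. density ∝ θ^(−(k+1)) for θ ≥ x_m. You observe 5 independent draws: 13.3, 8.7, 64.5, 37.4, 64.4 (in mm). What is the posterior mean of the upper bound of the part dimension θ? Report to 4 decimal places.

71.2398

A Pareto(scale x_m, shape k) prior on the upper bound θ of Uniform(0, θ) is conjugate: posterior is Pareto(max(x_m, max xᵢ), k + n).
Sample maximum = 64.5; prior scale x_m = 45.54 → posterior scale = max = 64.50.
Posterior shape = 5.57 + 5 = 10.57.
E[θ|data] = k·x_m/(k−1) = 10.57·64.50/9.57 = 71.2398.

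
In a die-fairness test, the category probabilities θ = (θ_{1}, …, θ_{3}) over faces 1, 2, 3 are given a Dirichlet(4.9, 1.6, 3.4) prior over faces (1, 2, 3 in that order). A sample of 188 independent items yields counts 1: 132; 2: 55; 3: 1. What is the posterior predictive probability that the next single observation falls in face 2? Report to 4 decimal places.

The Dirichlet prior is conjugate to the Multinomial likelihood: each posterior αⱼ = prior αⱼ + observed count nⱼ.
Posterior concentration: (136.9, 56.6, 4.4), total = 197.9.
P(next = 2 | data) = α_{2}/Σα = 0.2860.

0.2860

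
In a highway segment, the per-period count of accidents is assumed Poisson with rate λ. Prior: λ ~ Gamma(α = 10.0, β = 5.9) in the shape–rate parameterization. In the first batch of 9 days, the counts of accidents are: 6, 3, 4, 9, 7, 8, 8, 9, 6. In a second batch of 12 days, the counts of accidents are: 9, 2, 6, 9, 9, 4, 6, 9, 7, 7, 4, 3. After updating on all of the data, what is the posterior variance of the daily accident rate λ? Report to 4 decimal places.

With a Gamma(shape α, rate β) prior, the Poisson likelihood is conjugate: the posterior is Gamma(α + ΣXᵢ, β + n).
Batch 1: sum of counts S = 60 over n = 9 days.
After batch 1: Gamma(α+S, β+n) = Gamma(10.0+60, 5.9+9) = Gamma(70.0, 14.9).
Batch 2: sum of counts S = 75 over n = 12 days.
After batch 2: Gamma(α+S, β+n) = Gamma(70.0+75, 14.9+12) = Gamma(145.0, 26.9).
Var = α/β² = 145.0/26.9² = 0.2004.

0.2004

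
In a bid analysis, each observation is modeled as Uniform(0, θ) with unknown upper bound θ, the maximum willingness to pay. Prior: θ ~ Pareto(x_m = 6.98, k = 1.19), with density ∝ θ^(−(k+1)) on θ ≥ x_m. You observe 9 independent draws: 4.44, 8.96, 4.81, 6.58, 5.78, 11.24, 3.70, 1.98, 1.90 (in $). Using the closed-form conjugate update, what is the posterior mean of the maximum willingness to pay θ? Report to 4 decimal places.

12.4631

A Pareto(scale x_m, shape k) prior on the upper bound θ of Uniform(0, θ) is conjugate: posterior is Pareto(max(x_m, max xᵢ), k + n).
Sample maximum = 11.24; prior scale x_m = 6.98 → posterior scale = max = 11.24.
Posterior shape = 1.19 + 9 = 10.19.
E[θ|data] = k·x_m/(k−1) = 10.19·11.24/9.19 = 12.4631.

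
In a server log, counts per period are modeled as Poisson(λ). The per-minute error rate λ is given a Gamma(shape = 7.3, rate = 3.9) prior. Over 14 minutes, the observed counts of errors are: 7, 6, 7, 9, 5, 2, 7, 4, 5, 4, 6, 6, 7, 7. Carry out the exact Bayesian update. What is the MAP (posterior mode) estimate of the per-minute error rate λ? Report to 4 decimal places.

4.9330

With a Gamma(shape α, rate β) prior, the Poisson likelihood is conjugate: the posterior is Gamma(α + ΣXᵢ, β + n).
Sum of counts S = 82 over n = 14 minutes.
Posterior: Gamma(α+S, β+n) = Gamma(7.3+82, 3.9+14) = Gamma(89.3, 17.9).
Mode of Gamma(α,β) for α≥1 is (α−1)/β = 88.3/17.9 = 4.9330.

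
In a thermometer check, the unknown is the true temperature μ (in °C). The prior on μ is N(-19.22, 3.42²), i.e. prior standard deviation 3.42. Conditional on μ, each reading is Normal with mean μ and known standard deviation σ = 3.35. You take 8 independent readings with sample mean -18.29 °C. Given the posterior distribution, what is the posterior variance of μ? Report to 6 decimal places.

For Normal data with known variance σ², a Normal(μ₀, σ₀²) prior on μ is conjugate. Posterior precision = 1/σ₀² + n/σ²; posterior mean is the precision-weighted average of μ₀ and x̄.
σ₀² = 3.42² = 11.6964, σ² = 3.35² = 11.2225; σ² + n·σ₀² = 11.2225 + 8·11.6964 = 104.7937.
Posterior precision = 1/σ₀² + n/σ² = 1/11.6964 + 8/11.2225 = (σ² + n·σ₀²)/(σ₀²σ²) = 104.7937/(11.6964·11.2225); posterior variance σₙ² = σ₀²σ²/(σ² + n·σ₀²) = 11.6964·11.2225/104.7937 = 1.252583.

1.252583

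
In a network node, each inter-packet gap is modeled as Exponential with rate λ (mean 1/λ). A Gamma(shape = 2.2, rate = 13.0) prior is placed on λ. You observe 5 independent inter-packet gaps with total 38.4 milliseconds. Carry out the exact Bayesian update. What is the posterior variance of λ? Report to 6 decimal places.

0.002725

With a Gamma(shape α, rate β) prior on the exponential rate λ, the posterior after n observations with total T = Σxᵢ is Gamma(α+n, β+T).
Posterior: Gamma(2.2+5, 13.0+38.4) = Gamma(7.2, 51.4).
Var = α/β² = 0.002725.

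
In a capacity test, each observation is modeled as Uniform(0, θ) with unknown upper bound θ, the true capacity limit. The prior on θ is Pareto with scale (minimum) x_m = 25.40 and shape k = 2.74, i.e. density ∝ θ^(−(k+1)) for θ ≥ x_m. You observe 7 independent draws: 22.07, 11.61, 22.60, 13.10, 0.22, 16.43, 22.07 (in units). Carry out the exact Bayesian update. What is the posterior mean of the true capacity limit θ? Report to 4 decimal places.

28.3062

A Pareto(scale x_m, shape k) prior on the upper bound θ of Uniform(0, θ) is conjugate: posterior is Pareto(max(x_m, max xᵢ), k + n).
Sample maximum = 22.60; prior scale x_m = 25.40 → posterior scale = max = 25.40.
Posterior shape = 2.74 + 7 = 9.74.
E[θ|data] = k·x_m/(k−1) = 9.74·25.40/8.74 = 28.3062.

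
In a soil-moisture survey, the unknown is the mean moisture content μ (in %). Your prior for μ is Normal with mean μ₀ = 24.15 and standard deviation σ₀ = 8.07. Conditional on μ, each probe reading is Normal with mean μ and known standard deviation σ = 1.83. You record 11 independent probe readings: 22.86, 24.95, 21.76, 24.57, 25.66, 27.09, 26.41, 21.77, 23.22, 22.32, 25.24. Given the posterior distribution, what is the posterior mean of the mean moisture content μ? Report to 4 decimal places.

For Normal data with known variance σ², a Normal(μ₀, σ₀²) prior on μ is conjugate. Posterior precision = 1/σ₀² + n/σ²; posterior mean is the precision-weighted average of μ₀ and x̄.
Σxᵢ = 22.86 + 24.95 + 21.76 + 24.57 + 25.66 + 27.09 + 26.41 + 21.77 + 23.22 + 22.32 + 25.24 = 265.85, so n·x̄ = 265.85.
σ₀² = 8.07² = 65.1249, σ² = 1.83² = 3.3489; σ² + n·σ₀² = 3.3489 + 11·65.1249 = 719.7228.
Posterior mean = (μ₀/σ₀² + n·x̄/σ²)/(1/σ₀² + n/σ²) = (σ²·μ₀ + σ₀²·n·x̄)/(σ² + n·σ₀²) = (3.3489·24.15 + 65.1249·265.85)/719.7228 = 17394.3306/719.7228 = 24.1681.

24.1681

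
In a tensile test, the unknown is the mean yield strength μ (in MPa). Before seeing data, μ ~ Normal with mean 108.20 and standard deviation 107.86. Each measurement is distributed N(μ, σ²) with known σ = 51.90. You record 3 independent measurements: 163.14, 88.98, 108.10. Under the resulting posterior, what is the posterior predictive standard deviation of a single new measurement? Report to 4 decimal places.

59.3898

For Normal data with known variance σ², a Normal(μ₀, σ₀²) prior on μ is conjugate. Posterior precision = 1/σ₀² + n/σ²; posterior mean is the precision-weighted average of μ₀ and x̄.
σ₀² = 107.86² = 11633.7796, σ² = 51.90² = 2693.61; σ² + n·σ₀² = 2693.61 + 3·11633.7796 = 37594.9488.
Posterior precision = 1/σ₀² + n/σ² = 1/11633.7796 + 3/2693.61 = (σ² + n·σ₀²)/(σ₀²σ²) = 37594.9488/(11633.7796·2693.61); posterior variance σₙ² = σ₀²σ²/(σ² + n·σ₀²) = 11633.7796·2693.61/37594.9488 = 833.539240.
Predictive variance for one new observation = σₙ² + σ² = 11633.7796·2693.61/37594.9488 + 2693.61 = σ²·(σ₀² + 37594.9488)/37594.9488 = 2693.61·49228.7284/37594.9488 = 3527.149240; SD = √(2693.61·49228.7284/37594.9488) = 59.3898.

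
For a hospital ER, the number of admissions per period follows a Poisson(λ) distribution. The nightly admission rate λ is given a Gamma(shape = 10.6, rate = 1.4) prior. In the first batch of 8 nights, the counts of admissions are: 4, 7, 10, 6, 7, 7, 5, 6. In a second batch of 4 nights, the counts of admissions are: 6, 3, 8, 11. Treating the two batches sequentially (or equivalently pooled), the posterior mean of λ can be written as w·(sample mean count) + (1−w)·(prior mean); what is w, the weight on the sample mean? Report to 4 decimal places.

0.8955

With a Gamma(shape α, rate β) prior, the Poisson likelihood is conjugate: the posterior is Gamma(α + ΣXᵢ, β + n).
Total number of nights: n = 8 + 4 = 12.
Posterior mean = (α₀+S)/(β₀+n) = [n/(β₀+n)]·(S/n) + [β₀/(β₀+n)]·(α₀/β₀), so only n and β₀ enter the weight.
Weight on data w = n/(β₀+n) = 12/(1.4+12) = 12/13.4 = 0.8955.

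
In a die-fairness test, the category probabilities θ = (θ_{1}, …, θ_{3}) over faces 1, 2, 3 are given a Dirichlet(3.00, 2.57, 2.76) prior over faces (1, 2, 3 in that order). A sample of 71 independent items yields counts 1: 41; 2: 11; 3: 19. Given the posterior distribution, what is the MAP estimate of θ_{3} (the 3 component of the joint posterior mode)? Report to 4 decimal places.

The Dirichlet prior is conjugate to the Multinomial likelihood: each posterior αⱼ = prior αⱼ + observed count nⱼ.
Posterior concentration: (44.00, 13.57, 21.76), total = 79.33.
Joint mode component: (α_{3}−1)/(Σα−K) = 20.76/76.33 = 0.2720.

0.2720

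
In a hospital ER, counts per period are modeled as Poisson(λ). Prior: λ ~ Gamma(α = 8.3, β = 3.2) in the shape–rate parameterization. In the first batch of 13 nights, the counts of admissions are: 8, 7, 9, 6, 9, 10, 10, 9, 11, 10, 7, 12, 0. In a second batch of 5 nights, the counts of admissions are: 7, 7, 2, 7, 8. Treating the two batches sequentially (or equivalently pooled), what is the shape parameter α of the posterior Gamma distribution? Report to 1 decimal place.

147.3

With a Gamma(shape α, rate β) prior, the Poisson likelihood is conjugate: the posterior is Gamma(α + ΣXᵢ, β + n).
Batch 1: sum of counts S = 108 over n = 13 nights.
After batch 1: Gamma(α+S, β+n) = Gamma(8.3+108, 3.2+13) = Gamma(116.3, 16.2).
Batch 2: sum of counts S = 31 over n = 5 nights.
After batch 2: Gamma(α+S, β+n) = Gamma(116.3+31, 16.2+5) = Gamma(147.3, 21.2).
Posterior α = 147.3.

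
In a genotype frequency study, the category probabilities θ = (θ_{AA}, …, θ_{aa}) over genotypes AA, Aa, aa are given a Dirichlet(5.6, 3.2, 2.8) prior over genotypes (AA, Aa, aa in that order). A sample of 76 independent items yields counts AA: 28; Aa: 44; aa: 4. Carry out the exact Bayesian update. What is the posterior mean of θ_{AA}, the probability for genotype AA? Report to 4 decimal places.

The Dirichlet prior is conjugate to the Multinomial likelihood: each posterior αⱼ = prior αⱼ + observed count nⱼ.
Posterior concentration: (33.6, 47.2, 6.8), total = 87.6.
E[θ_{AA}|data] = α_{AA}/Σα = 33.6/87.6 = 0.3836.

0.3836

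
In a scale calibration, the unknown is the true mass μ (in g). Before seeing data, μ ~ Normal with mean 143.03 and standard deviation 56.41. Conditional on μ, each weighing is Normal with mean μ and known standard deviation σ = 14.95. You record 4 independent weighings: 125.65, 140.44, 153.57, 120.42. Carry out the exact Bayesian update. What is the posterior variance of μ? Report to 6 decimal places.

For Normal data with known variance σ², a Normal(μ₀, σ₀²) prior on μ is conjugate. Posterior precision = 1/σ₀² + n/σ²; posterior mean is the precision-weighted average of μ₀ and x̄.
σ₀² = 56.41² = 3182.0881, σ² = 14.95² = 223.5025; σ² + n·σ₀² = 223.5025 + 4·3182.0881 = 12951.8549.
Posterior precision = 1/σ₀² + n/σ² = 1/3182.0881 + 4/223.5025 = (σ² + n·σ₀²)/(σ₀²σ²) = 12951.8549/(3182.0881·223.5025); posterior variance σₙ² = σ₀²σ²/(σ² + n·σ₀²) = 3182.0881·223.5025/12951.8549 = 54.911412.

54.911412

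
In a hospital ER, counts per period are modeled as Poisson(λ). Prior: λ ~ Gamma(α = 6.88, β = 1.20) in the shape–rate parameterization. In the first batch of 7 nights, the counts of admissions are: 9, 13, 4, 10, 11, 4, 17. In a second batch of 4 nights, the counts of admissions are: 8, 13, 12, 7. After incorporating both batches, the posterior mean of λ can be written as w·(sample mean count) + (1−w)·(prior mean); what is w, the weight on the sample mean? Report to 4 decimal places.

With a Gamma(shape α, rate β) prior, the Poisson likelihood is conjugate: the posterior is Gamma(α + ΣXᵢ, β + n).
Total number of nights: n = 7 + 4 = 11.
Posterior mean = (α₀+S)/(β₀+n) = [n/(β₀+n)]·(S/n) + [β₀/(β₀+n)]·(α₀/β₀), so only n and β₀ enter the weight.
Weight on data w = n/(β₀+n) = 11/(1.20+11) = 11/12.20 = 0.9016.

0.9016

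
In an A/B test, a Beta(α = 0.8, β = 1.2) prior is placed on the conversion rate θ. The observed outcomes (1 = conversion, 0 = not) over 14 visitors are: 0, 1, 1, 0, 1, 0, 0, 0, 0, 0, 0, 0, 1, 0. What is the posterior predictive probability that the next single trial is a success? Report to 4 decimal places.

0.3000

The Beta prior is conjugate to a Binomial/Bernoulli likelihood; the update adds successes to α and failures to β.
Posterior: Beta(α+k, β+n−k) = Beta(0.8+4, 1.2+10) = Beta(4.8, 11.2).
For a single future Bernoulli trial, P(success | data) = α/(α+β) = 0.3000.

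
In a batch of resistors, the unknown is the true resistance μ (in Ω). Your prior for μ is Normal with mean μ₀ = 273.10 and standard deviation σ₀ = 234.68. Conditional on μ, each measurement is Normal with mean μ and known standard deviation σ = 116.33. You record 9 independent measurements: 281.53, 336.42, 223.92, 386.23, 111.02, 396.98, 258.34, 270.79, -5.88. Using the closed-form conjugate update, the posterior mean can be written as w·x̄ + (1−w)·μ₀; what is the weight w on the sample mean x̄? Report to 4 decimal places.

For Normal data with known variance σ², a Normal(μ₀, σ₀²) prior on μ is conjugate. Posterior precision = 1/σ₀² + n/σ²; posterior mean is the precision-weighted average of μ₀ and x̄.
σ₀² = 234.68² = 55074.7024, σ² = 116.33² = 13532.6689. Prior precision 1/σ₀² = 1/55074.7024; data precision n/σ² = 9/13532.6689.
w = (n/σ²)/(1/σ₀² + n/σ²) = n·σ₀²/(σ² + n·σ₀²) = 9·55074.7024/(13532.6689 + 9·55074.7024) = 495672.3216/509204.9905 = 0.9734.

0.9734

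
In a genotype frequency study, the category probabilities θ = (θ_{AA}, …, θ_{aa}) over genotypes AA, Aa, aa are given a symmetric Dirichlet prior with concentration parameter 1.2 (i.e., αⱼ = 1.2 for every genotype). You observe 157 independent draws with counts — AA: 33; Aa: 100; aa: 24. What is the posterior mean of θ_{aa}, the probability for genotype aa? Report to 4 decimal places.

0.1569

The Dirichlet prior is conjugate to the Multinomial likelihood: each posterior αⱼ = prior αⱼ + observed count nⱼ.
Posterior concentration: (34.2, 101.2, 25.2), total = 160.6.
E[θ_{aa}|data] = α_{aa}/Σα = 25.2/160.6 = 0.1569.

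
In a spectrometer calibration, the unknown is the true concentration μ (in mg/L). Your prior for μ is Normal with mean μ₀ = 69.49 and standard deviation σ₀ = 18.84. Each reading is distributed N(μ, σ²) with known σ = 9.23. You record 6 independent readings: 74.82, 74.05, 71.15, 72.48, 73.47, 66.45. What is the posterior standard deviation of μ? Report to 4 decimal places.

For Normal data with known variance σ², a Normal(μ₀, σ₀²) prior on μ is conjugate. Posterior precision = 1/σ₀² + n/σ²; posterior mean is the precision-weighted average of μ₀ and x̄.
σ₀² = 18.84² = 354.9456, σ² = 9.23² = 85.1929; σ² + n·σ₀² = 85.1929 + 6·354.9456 = 2214.8665.
Posterior precision = 1/σ₀² + n/σ² = 1/354.9456 + 6/85.1929 = (σ² + n·σ₀²)/(σ₀²σ²) = 2214.8665/(354.9456·85.1929); posterior variance σₙ² = σ₀²σ²/(σ² + n·σ₀²) = 354.9456·85.1929/2214.8665 = 13.652672.
Posterior SD = √σₙ² = √(354.9456·85.1929/2214.8665) = 3.6950.

3.6950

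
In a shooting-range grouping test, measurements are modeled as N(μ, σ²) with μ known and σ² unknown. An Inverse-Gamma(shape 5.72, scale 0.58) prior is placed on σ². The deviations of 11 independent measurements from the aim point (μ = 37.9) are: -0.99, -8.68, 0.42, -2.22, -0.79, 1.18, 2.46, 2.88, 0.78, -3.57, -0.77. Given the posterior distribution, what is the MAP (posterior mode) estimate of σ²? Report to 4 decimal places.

4.6193

With known mean μ and an Inverse-Gamma(α, β) prior on σ², the Normal likelihood is conjugate: posterior is Inv-Gamma(α + n/2, β + Σ(xᵢ−μ)²/2).
Σ(xᵢ−μ)² = (-0.99)² + (-8.68)² + (0.42)² + (-2.22)² + (-0.79)² + (1.18)² + (2.46)² + (2.88)² + (0.78)² + (-3.57)² + (-0.77)² = 111.7360.
Posterior: Inv-Gamma(5.72 + 11/2, 0.58 + 111.7360/2) = Inv-Gamma(11.22, 56.44800).
Mode = β/(α+1) = 56.44800/12.22 = 4.6193.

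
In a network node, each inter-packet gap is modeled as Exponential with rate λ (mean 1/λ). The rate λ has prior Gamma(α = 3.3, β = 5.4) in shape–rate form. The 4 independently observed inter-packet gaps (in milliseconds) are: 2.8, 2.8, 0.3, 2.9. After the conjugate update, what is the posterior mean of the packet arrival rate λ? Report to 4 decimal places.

0.5141

With a Gamma(shape α, rate β) prior on the exponential rate λ, the posterior after n observations with total T = Σxᵢ is Gamma(α+n, β+T).
Sum of observations T = 8.8 milliseconds; n = 4.
Posterior: Gamma(3.3+4, 5.4+8.8) = Gamma(7.3, 14.2).
Posterior mean of λ = α/β = 7.3/14.2 = 0.5141.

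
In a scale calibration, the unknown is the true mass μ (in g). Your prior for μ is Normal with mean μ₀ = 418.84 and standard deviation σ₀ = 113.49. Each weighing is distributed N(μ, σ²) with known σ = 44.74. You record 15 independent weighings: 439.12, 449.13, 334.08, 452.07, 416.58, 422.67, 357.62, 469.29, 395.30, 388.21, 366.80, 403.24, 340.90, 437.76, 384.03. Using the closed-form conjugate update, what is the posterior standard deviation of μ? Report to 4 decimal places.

For Normal data with known variance σ², a Normal(μ₀, σ₀²) prior on μ is conjugate. Posterior precision = 1/σ₀² + n/σ²; posterior mean is the precision-weighted average of μ₀ and x̄.
σ₀² = 113.49² = 12879.9801, σ² = 44.74² = 2001.6676; σ² + n·σ₀² = 2001.6676 + 15·12879.9801 = 195201.3691.
Posterior precision = 1/σ₀² + n/σ² = 1/12879.9801 + 15/2001.6676 = (σ² + n·σ₀²)/(σ₀²σ²) = 195201.3691/(12879.9801·2001.6676); posterior variance σₙ² = σ₀²σ²/(σ² + n·σ₀²) = 12879.9801·2001.6676/195201.3691 = 132.076117.
Posterior SD = √σₙ² = √(12879.9801·2001.6676/195201.3691) = 11.4924.

11.4924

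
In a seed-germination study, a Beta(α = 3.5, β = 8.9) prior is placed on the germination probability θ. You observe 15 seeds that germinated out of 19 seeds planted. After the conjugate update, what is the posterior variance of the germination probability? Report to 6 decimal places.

0.007471

The Beta prior is conjugate to a Binomial/Bernoulli likelihood; the update adds successes to α and failures to β.
Posterior: Beta(α+k, β+n−k) = Beta(3.5+15, 8.9+4) = Beta(18.5, 12.9).
Var = αβ/((α+β)²(α+β+1)) = 18.5·12.9/(31.4²·32.4) = 0.007471.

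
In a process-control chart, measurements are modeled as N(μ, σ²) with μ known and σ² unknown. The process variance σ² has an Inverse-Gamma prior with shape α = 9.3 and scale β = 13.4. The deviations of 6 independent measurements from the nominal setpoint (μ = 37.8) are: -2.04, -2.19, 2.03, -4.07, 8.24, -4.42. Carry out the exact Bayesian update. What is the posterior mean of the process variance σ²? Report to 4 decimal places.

With known mean μ and an Inverse-Gamma(α, β) prior on σ², the Normal likelihood is conjugate: posterior is Inv-Gamma(α + n/2, β + Σ(xᵢ−μ)²/2).
Σ(xᵢ−μ)² = (-2.04)² + (-2.19)² + (2.03)² + (-4.07)² + (8.24)² + (-4.42)² = 117.0775.
Posterior: Inv-Gamma(9.3 + 6/2, 13.4 + 117.0775/2) = Inv-Gamma(12.30, 71.93875).
E[σ²|data] = β/(α−1) = 71.93875/11.30 = 6.3663.

6.3663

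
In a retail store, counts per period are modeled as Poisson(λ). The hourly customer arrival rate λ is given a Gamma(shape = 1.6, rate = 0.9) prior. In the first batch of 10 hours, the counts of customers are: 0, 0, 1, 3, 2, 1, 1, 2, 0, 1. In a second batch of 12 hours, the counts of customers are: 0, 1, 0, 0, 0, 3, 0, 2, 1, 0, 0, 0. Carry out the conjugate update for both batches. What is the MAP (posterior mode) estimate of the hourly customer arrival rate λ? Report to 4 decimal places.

With a Gamma(shape α, rate β) prior, the Poisson likelihood is conjugate: the posterior is Gamma(α + ΣXᵢ, β + n).
Batch 1: sum of counts S = 11 over n = 10 hours.
After batch 1: Gamma(α+S, β+n) = Gamma(1.6+11, 0.9+10) = Gamma(12.6, 10.9).
Batch 2: sum of counts S = 7 over n = 12 hours.
After batch 2: Gamma(α+S, β+n) = Gamma(12.6+7, 10.9+12) = Gamma(19.6, 22.9).
Mode of Gamma(α,β) for α≥1 is (α−1)/β = 18.6/22.9 = 0.8122.

0.8122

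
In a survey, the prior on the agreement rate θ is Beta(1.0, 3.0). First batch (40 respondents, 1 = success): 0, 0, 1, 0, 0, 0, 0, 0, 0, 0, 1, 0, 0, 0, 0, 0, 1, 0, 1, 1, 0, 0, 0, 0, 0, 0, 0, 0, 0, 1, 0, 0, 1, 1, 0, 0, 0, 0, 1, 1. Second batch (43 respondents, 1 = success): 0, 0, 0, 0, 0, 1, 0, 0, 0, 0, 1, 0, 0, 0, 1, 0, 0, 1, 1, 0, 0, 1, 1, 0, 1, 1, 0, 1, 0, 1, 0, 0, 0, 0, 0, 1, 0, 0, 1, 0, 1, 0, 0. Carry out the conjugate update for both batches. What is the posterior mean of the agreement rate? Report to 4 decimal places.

The Beta prior is conjugate to a Binomial/Bernoulli likelihood; the update adds successes to α and failures to β.
After batch 1: Beta(1.0+10, 3.0+30) = Beta(11.0, 33.0).
After batch 2: Beta(11.0+14, 33.0+29) = Beta(25.0, 62.0).
Posterior mean = α/(α+β) = 25.0/87.0 = 0.2874.

0.2874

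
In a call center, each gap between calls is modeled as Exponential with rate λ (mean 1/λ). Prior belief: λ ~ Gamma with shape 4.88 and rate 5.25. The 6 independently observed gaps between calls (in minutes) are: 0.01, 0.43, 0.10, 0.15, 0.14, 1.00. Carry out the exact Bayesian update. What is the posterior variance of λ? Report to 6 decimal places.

0.217051

With a Gamma(shape α, rate β) prior on the exponential rate λ, the posterior after n observations with total T = Σxᵢ is Gamma(α+n, β+T).
Sum of observations T = 1.83 minutes; n = 6.
Posterior: Gamma(4.88+6, 5.25+1.83) = Gamma(10.88, 7.08).
Var = α/β² = 0.217051.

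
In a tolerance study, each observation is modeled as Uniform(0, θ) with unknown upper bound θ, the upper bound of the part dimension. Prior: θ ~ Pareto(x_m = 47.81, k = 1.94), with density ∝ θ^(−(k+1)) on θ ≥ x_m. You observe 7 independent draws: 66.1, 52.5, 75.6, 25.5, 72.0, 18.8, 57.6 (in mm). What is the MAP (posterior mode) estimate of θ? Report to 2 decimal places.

75.60

A Pareto(scale x_m, shape k) prior on the upper bound θ of Uniform(0, θ) is conjugate: posterior is Pareto(max(x_m, max xᵢ), k + n).
Sample maximum = 75.6; prior scale x_m = 47.81 → posterior scale = max = 75.60.
Posterior shape = 1.94 + 7 = 8.94.
The Pareto density is decreasing on [x_m, ∞), so the mode is x_m = 75.60.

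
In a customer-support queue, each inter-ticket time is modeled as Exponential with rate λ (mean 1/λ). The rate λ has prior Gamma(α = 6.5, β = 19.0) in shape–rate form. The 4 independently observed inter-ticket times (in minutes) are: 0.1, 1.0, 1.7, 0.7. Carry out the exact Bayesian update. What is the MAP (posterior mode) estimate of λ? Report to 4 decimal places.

With a Gamma(shape α, rate β) prior on the exponential rate λ, the posterior after n observations with total T = Σxᵢ is Gamma(α+n, β+T).
Sum of observations T = 3.5 minutes; n = 4.
Posterior: Gamma(6.5+4, 19.0+3.5) = Gamma(10.5, 22.5).
Mode = (α−1)/β = 0.4222.

0.4222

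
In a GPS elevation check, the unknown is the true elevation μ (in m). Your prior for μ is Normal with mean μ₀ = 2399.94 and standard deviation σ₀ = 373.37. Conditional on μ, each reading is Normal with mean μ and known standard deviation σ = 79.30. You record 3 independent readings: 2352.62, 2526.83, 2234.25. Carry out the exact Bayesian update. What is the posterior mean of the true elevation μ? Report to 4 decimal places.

For Normal data with known variance σ², a Normal(μ₀, σ₀²) prior on μ is conjugate. Posterior precision = 1/σ₀² + n/σ²; posterior mean is the precision-weighted average of μ₀ and x̄.
Σxᵢ = 2352.62 + 2526.83 + 2234.25 = 7113.7, so n·x̄ = 7113.7.
σ₀² = 373.37² = 139405.1569, σ² = 79.30² = 6288.49; σ² + n·σ₀² = 6288.49 + 3·139405.1569 = 424503.9607.
Posterior mean = (μ₀/σ₀² + n·x̄/σ²)/(1/σ₀² + n/σ²) = (σ²·μ₀ + σ₀²·n·x̄)/(σ² + n·σ₀²) = (6288.49·2399.94 + 139405.1569·7113.7)/424503.9607 = 1006778463.33013/424503.9607 = 2371.6586.

2371.6586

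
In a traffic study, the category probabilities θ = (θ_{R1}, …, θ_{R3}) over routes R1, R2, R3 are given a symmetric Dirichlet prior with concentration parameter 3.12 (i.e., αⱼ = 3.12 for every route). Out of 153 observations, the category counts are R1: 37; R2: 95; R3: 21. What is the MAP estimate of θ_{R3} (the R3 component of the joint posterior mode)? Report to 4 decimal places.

0.1451

The Dirichlet prior is conjugate to the Multinomial likelihood: each posterior αⱼ = prior αⱼ + observed count nⱼ.
Posterior concentration: (40.12, 98.12, 24.12), total = 162.36.
Joint mode component: (α_{R3}−1)/(Σα−K) = 23.12/159.36 = 0.1451.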